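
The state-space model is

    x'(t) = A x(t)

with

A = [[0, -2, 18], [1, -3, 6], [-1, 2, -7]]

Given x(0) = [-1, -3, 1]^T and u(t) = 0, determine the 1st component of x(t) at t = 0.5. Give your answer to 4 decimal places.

-0.3161

det(sI - A) = s^3 - (tr A)s^2 + (M11 + M22 + M33)s - det A, where Mii is the 2×2 principal minor of A obtained by deleting row i and column i.
tr A = 0 + (-3) + (-7) = -10; M11 = (-3)·(-7) - 6·2 = 21 - 12 = 9; M22 = 0·(-7) - 18·(-1) = 0 - (-18) = 18; M33 = 0·(-3) - (-2)·1 = 0 - (-2) = 2; sum of minors = 29.
det A = 0·((-3)·(-7) - 6·2) - (-2)·(1·(-7) - 6·(-1)) + 18·(1·2 - (-3)·(-1)) = 0·9 - (-2)·(-1) + 18·(-1) = -20.
So p(s) = det(sI - A) = s^3 + 10s^2 + 29s + 20.
Rational-root test: any integer root divides 20. Testing small divisors, s = -1 works: p(-1) = -1 + 10 + (-29) + 20 = 0, so (s + 1) is a factor.
Dividing, p(s) = (s + 1)(s^2 + 9s + 20).
Factor s^2 + 9s + 20: two numbers with sum -9 and product 20 are -4 and -5, so s^2 + 9s + 20 = (s + 4)(s + 5).
Hence p(s) = (s + 1) (s + 4) (s + 5), with roots -5, -4, -1.
The eigenvalues -5, -4, -1 are distinct and real, so A is diagonalisable and x(t) = e^{At} x(0) = V diag(e^{λ_i t}) V^{-1} x(0), where the columns of V are the eigenvectors.
λ = -5: A - (-5)I = [[5, -2, 18], [1, 2, 6], [-1, 2, -2]]. v must be orthogonal to every row; (row 1) × (row 2) = [-48, -12, 12], so take v_1 = [4, 1, -1]^T.
λ = -4: A - (-4)I = [[4, -2, 18], [1, 1, 6], [-1, 2, -3]]. v must be orthogonal to every row; (row 1) × (row 2) = [-30, -6, 6], so take v_2 = [5, 1, -1]^T.
λ = -1: A - (-1)I = [[1, -2, 18], [1, -2, 6], [-1, 2, -6]]. v must be orthogonal to every row; (row 1) × (row 2) = [24, 12, 0], so take v_3 = [2, 1, 0]^T.
V = [v_1 v_2 v_3] = [[4, 5, 2], [1, 1, 1], [-1, -1, 0]] has det V = -1, so V^{-1} = adj(V)/det V = [[-1, 2, -3], [1, -2, 2], [0, 1, 1]].
Modal coordinates z(0) = V^{-1} x(0): (-1)·(-1) + 2·(-3) + (-3)·1 = -8; 1·(-1) + (-2)·(-3) + 2·1 = 7; 0·(-1) + 1·(-3) + 1·1 = -2; so z(0) = [-8, 7, -2]^T.
x_1(t) = Σ_i (v_i)_1 · z_i(0) · e^{λ_i t} (row 1 of V times the modal terms).
x_1(0.5) = 4·(-8)·e^{-5·0.5} + 5·7·e^{-4·0.5} + 2·(-2)·e^{-1·0.5} = (-32)·0.082085 + 35·0.135335 + (-4)·0.606531 = -0.3161.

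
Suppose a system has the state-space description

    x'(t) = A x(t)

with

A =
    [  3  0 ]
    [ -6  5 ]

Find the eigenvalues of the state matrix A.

det(sI - A) = s^2 - (tr A)s + det A, with tr A = 3 + 5 = 8 and det A = 3·5 - 0·(-6) = 15 - 0 = 15.
So p(s) = det(sI - A) = s^2 - 8s + 15.
Factor s^2 - 8s + 15: two numbers with sum 8 and product 15 are 5 and 3, so s^2 - 8s + 15 = (s - 5)(s - 3).
Hence p(s) = (s - 5) (s - 3), with roots 3, 5.
At least one eigenvalue has non-negative real part, so the system is not asymptotically stable.

3, 5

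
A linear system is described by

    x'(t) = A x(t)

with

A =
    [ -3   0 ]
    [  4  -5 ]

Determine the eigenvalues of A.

-5, -3

det(sI - A) = s^2 - (tr A)s + det A, with tr A = (-3) + (-5) = -8 and det A = (-3)·(-5) - 0·4 = 15 - 0 = 15.
So p(s) = det(sI - A) = s^2 + 8s + 15.
Factor s^2 + 8s + 15: two numbers with sum -8 and product 15 are -3 and -5, so s^2 + 8s + 15 = (s + 3)(s + 5).
Hence p(s) = (s + 3) (s + 5), with roots -5, -3.
All eigenvalues have negative real part, so the system is asymptotically stable.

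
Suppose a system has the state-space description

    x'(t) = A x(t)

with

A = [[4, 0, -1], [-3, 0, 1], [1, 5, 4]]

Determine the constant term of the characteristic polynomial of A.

5

Expand det(sI - A) for the 3×3 matrix.
p(s) = s^3 - 8s^2 + 12s + 5.
(Check: constant term = det(-A) = (-1)^3 det A = 5; coefficient of s^2 = -tr A = -8.)
The constant term is 5.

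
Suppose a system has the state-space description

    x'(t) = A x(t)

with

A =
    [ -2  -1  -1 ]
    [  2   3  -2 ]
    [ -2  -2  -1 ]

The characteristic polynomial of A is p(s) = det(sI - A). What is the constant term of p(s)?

-6

Expand det(sI - A) for the 3×3 matrix.
p(s) = s^3 - 11s - 6.
(Check: constant term = det(-A) = (-1)^3 det A = -6; coefficient of s^2 = -tr A = 0.)
The constant term is -6.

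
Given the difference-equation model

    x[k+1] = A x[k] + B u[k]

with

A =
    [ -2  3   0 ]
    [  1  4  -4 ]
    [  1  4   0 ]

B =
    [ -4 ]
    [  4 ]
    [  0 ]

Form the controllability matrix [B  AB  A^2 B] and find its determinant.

-7936

AB = [[20], [12], [12]]
A^2B = [[-4], [20], [68]]
Controllability matrix C = [B  AB  A^2B] = [[-4, 20, -4], [4, 12, 20], [0, 12, 68]]
Expanding along the first row, det(C) = (-4)·(12·68 - 20·12) - 20·(4·68 - 20·0) + (-4)·(4·12 - 12·0) = (-4)·576 - 20·272 + (-4)·48 = -7936
Since det(C) ≠ 0, rank(C) = 3 and the system is completely controllable.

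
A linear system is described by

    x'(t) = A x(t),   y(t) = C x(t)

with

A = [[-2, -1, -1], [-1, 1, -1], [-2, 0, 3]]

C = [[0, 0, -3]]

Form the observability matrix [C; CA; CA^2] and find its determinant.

CA = [[6, 0, -9]]
CA^2 = [[6, -6, -33]]
Observability matrix O = [C; CA; CA^2] = [[0, 0, -3], [6, 0, -9], [6, -6, -33]]
Expanding along the first row, det(O) = 0·(0·(-33) - (-9)·(-6)) - 0·(6·(-33) - (-9)·6) + (-3)·(6·(-6) - 0·6) = 0·(-54) - 0·(-144) + (-3)·(-36) = 108
Since det(O) ≠ 0, rank(O) = 3 and the system is completely observable.

108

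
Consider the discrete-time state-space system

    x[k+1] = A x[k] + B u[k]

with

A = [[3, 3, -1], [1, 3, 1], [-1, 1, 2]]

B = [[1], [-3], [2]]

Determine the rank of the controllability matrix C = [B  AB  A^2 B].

AB = [[-8], [-6], [0]]
A^2B = [[-42], [-26], [2]]
Controllability matrix C = [B  AB  A^2B] = [[1, -8, -42], [-3, -6, -26], [2, 0, 2]]
det(C) = 1·((-6)·2 - (-26)·0) - (-8)·((-3)·2 - (-26)·2) + (-42)·((-3)·0 - (-6)·2) = 1·(-12) - (-8)·46 + (-42)·12 = -148 ≠ 0, so rank(C) = 3.
rank(C) = 3 = n, so the pair (A, B) is completely controllable.

3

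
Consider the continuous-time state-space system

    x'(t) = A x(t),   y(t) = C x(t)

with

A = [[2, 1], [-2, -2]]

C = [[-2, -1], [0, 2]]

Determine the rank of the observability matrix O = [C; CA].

2

CA = [[-2, 0], [-4, -4]]
Observability matrix O = [C; CA] = [[-2, -1], [0, 2], [-2, 0], [-4, -4]]
Take the 2×2 submatrix of O formed by rows 1, 2: [[-2, -1], [0, 2]]. Its determinant is (-2)·2 - (-1)·0 = -4 - 0 = -4 ≠ 0.
So rank(O) ≥ 2; since O has 2 columns, rank(O) = 2.
rank(O) = 2 = n, so the pair (A, C) is completely observable.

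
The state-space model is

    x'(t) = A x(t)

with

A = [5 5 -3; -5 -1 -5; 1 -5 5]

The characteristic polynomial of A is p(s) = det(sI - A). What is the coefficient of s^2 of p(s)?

Expand det(sI - A) for the 3×3 matrix.
p(s) = s^3 - 9s^2 + 18s + 128.
(Check: constant term = det(-A) = (-1)^3 det A = 128; coefficient of s^2 = -tr A = -9.)
The coefficient of s^2 is -9.

-9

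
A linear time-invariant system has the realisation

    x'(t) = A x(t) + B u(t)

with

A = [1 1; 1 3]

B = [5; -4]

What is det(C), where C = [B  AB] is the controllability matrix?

-31

AB = [[1], [-7]]
Controllability matrix C = [B  AB] = [[5, 1], [-4, -7]]
det(C) = 5·(-7) - 1·(-4) = -35 - (-4) = -31
Since det(C) ≠ 0, rank(C) = 2 and the system is completely controllable.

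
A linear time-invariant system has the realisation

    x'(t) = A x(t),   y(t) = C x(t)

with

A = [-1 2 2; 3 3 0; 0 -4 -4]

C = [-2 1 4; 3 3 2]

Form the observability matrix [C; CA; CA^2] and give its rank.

CA = [[5, -17, -20], [6, 7, -2]]
CA^2 = [[-56, 39, 90], [15, 41, 20]]
Observability matrix O = [C; CA; CA^2] = [[-2, 1, 4], [3, 3, 2], [5, -17, -20], [6, 7, -2], [-56, 39, 90], [15, 41, 20]]
Take the 3×3 submatrix of O formed by rows 1, 2, 3: [[-2, 1, 4], [3, 3, 2], [5, -17, -20]]. Its determinant is (-2)·(3·(-20) - 2·(-17)) - 1·(3·(-20) - 2·5) + 4·(3·(-17) - 3·5) = (-2)·(-26) - 1·(-70) + 4·(-66) = -142 ≠ 0.
So rank(O) ≥ 3; since O has 3 columns, rank(O) = 3.
rank(O) = 3 = n, so the pair (A, C) is completely observable.

3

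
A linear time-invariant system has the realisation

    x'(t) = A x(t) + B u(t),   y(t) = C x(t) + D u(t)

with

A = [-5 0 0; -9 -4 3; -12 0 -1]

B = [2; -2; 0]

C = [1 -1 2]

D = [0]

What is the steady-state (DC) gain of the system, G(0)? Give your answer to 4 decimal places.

G(0) = C(-A)^{-1}B + D = -C A^{-1} B + D.
det A = -20, so A^{-1} = (1/-20)·adj(A) = [[-1/5, 0, 0], [9/4, -1/4, -3/4], [12/5, 0, -1]]
A^{-1} B = [-2/5, 5, 24/5]^T
C A^{-1} B = 21/5
G(0) = D - C A^{-1} B = 0 - (21/5) = -21/5 ≈ -4.2000

-4.2000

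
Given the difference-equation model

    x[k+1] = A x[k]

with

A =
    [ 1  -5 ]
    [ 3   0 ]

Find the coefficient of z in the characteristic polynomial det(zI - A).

For a 2×2 matrix, det(zI - A) = z^2 - (tr A)z + det A.
tr A = 1, det A = 15.
So p(z) = z^2 - z + 15.
The coefficient of z is -1.

-1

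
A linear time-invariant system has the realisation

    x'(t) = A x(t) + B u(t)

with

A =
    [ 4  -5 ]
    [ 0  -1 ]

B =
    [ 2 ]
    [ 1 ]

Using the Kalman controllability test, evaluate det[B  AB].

-5

AB = [[3], [-1]]
Controllability matrix C = [B  AB] = [[2, 3], [1, -1]]
det(C) = 2·(-1) - 3·1 = -2 - 3 = -5
Since det(C) ≠ 0, rank(C) = 2 and the system is completely controllable.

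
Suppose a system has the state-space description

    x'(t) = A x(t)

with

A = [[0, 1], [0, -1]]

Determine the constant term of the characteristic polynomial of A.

0

For a 2×2 matrix, det(sI - A) = s^2 - (tr A)s + det A.
tr A = -1, det A = 0.
So p(s) = s^2 + s.
The constant term is 0.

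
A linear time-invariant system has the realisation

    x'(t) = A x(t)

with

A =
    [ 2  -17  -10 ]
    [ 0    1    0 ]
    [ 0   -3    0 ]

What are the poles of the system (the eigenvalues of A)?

0, 1, 2

det(sI - A) = s^3 - (tr A)s^2 + (M11 + M22 + M33)s - det A, where Mii is the 2×2 principal minor of A obtained by deleting row i and column i.
tr A = 2 + 1 + 0 = 3; M11 = 1·0 - 0·(-3) = 0 - 0 = 0; M22 = 2·0 - (-10)·0 = 0 - 0 = 0; M33 = 2·1 - (-17)·0 = 2 - 0 = 2; sum of minors = 2.
det A = 2·(1·0 - 0·(-3)) - (-17)·(0·0 - 0·0) + (-10)·(0·(-3) - 1·0) = 2·0 - (-17)·0 + (-10)·0 = 0.
So p(s) = det(sI - A) = s^3 - 3s^2 + 2s.
The constant term is 0, so p(s) = s(s^2 - 3s + 2).
Factor s^2 - 3s + 2: two numbers with sum 3 and product 2 are 2 and 1, so s^2 - 3s + 2 = (s - 2)(s - 1).
Hence p(s) = s (s - 2) (s - 1), with roots 0, 1, 2.
At least one eigenvalue has non-negative real part, so the system is not asymptotically stable.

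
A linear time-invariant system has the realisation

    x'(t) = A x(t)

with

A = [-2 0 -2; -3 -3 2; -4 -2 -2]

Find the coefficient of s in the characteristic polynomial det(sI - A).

12

Expand det(sI - A) for the 3×3 matrix.
p(s) = s^3 + 7s^2 + 12s + 8.
(Check: constant term = det(-A) = (-1)^3 det A = 8; coefficient of s^2 = -tr A = 7.)
The coefficient of s is 12.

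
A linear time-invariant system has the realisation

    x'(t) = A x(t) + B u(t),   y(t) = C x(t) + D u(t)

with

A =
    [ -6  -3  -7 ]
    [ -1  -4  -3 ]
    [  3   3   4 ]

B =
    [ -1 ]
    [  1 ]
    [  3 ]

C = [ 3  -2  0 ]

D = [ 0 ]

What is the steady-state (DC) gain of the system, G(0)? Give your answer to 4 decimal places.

-19.1667

G(0) = C(-A)^{-1}B + D = -C A^{-1} B + D.
det A = -6, so A^{-1} = (1/-6)·adj(A) = [[7/6, 3/2, 19/6], [5/6, 1/2, 11/6], [-3/2, -3/2, -7/2]]
A^{-1} B = [59/6, 31/6, -21/2]^T
C A^{-1} B = 115/6
G(0) = D - C A^{-1} B = 0 - (115/6) = -115/6 ≈ -19.1667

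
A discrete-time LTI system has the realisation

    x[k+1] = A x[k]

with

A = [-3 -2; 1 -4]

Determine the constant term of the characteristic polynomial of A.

14

For a 2×2 matrix, det(zI - A) = z^2 - (tr A)z + det A.
tr A = -7, det A = 14.
So p(z) = z^2 + 7z + 14.
The constant term is 14.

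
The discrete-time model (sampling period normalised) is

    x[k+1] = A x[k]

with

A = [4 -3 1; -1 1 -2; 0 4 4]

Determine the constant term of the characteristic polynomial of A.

-32

Expand det(zI - A) for the 3×3 matrix.
p(z) = z^3 - 9z^2 + 29z - 32.
(Check: constant term = det(-A) = (-1)^3 det A = -32; coefficient of z^2 = -tr A = -9.)
The constant term is -32.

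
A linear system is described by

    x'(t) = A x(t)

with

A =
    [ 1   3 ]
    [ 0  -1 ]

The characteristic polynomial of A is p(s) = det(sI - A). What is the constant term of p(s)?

-1

For a 2×2 matrix, det(sI - A) = s^2 - (tr A)s + det A.
tr A = 0, det A = -1.
So p(s) = s^2 - 1.
The constant term is -1.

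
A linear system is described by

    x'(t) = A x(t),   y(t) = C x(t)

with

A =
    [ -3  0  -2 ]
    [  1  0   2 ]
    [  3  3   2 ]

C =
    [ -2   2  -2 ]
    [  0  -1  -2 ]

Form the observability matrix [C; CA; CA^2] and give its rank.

3

CA = [[2, -6, 4], [-7, -6, -6]]
CA^2 = [[0, 12, -8], [-3, -18, -10]]
Observability matrix O = [C; CA; CA^2] = [[-2, 2, -2], [0, -1, -2], [2, -6, 4], [-7, -6, -6], [0, 12, -8], [-3, -18, -10]]
Take the 3×3 submatrix of O formed by rows 1, 2, 3: [[-2, 2, -2], [0, -1, -2], [2, -6, 4]]. Its determinant is (-2)·((-1)·4 - (-2)·(-6)) - 2·(0·4 - (-2)·2) + (-2)·(0·(-6) - (-1)·2) = (-2)·(-16) - 2·4 + (-2)·2 = 20 ≠ 0.
So rank(O) ≥ 3; since O has 3 columns, rank(O) = 3.
rank(O) = 3 = n, so the pair (A, C) is completely observable.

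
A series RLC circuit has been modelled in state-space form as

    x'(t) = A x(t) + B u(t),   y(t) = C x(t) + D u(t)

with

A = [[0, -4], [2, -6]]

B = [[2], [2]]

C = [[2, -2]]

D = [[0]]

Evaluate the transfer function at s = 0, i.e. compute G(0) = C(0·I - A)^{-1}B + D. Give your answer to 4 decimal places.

0.0000

G(0) = C(-A)^{-1}B + D = -C A^{-1} B + D.
det A = 8, so A^{-1} = (1/8)·adj(A) = [[-3/4, 1/2], [-1/4, 0]]
A^{-1} B = [-1/2, -1/2]^T
C A^{-1} B = 0
G(0) = D - C A^{-1} B = 0 - (0) = 0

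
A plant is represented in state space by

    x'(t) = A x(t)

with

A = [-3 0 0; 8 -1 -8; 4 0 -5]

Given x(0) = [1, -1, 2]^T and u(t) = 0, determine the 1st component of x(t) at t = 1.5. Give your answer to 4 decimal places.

det(sI - A) = s^3 - (tr A)s^2 + (M11 + M22 + M33)s - det A, where Mii is the 2×2 principal minor of A obtained by deleting row i and column i.
tr A = (-3) + (-1) + (-5) = -9; M11 = (-1)·(-5) - (-8)·0 = 5 - 0 = 5; M22 = (-3)·(-5) - 0·4 = 15 - 0 = 15; M33 = (-3)·(-1) - 0·8 = 3 - 0 = 3; sum of minors = 23.
det A = (-3)·((-1)·(-5) - (-8)·0) - 0·(8·(-5) - (-8)·4) + 0·(8·0 - (-1)·4) = (-3)·5 - 0·(-8) + 0·4 = -15.
So p(s) = det(sI - A) = s^3 + 9s^2 + 23s + 15.
Rational-root test: any integer root divides 15. Testing small divisors, s = -1 works: p(-1) = -1 + 9 + (-23) + 15 = 0, so (s + 1) is a factor.
Dividing, p(s) = (s + 1)(s^2 + 8s + 15).
Factor s^2 + 8s + 15: two numbers with sum -8 and product 15 are -3 and -5, so s^2 + 8s + 15 = (s + 3)(s + 5).
Hence p(s) = (s + 1) (s + 3) (s + 5), with roots -5, -3, -1.
The eigenvalues -5, -3, -1 are distinct and real, so A is diagonalisable and x(t) = e^{At} x(0) = V diag(e^{λ_i t}) V^{-1} x(0), where the columns of V are the eigenvectors.
λ = -5: A - (-5)I = [[2, 0, 0], [8, 4, -8], [4, 0, 0]]. v must be orthogonal to every row; (row 1) × (row 2) = [0, 16, 8], so take v_1 = [0, -2, -1]^T.
λ = -3: A - (-3)I = [[0, 0, 0], [8, 2, -8], [4, 0, -2]]. v must be orthogonal to every row; (row 2) × (row 3) = [-4, -16, -8], so take v_2 = [1, 4, 2]^T.
λ = -1: A - (-1)I = [[-2, 0, 0], [8, 0, -8], [4, 0, -4]]. v must be orthogonal to every row; (row 1) × (row 2) = [0, -16, 0], so take v_3 = [0, -1, 0]^T.
V = [v_1 v_2 v_3] = [[0, 1, 0], [-2, 4, -1], [-1, 2, 0]] has det V = 1, so V^{-1} = adj(V)/det V = [[2, 0, -1], [1, 0, 0], [0, -1, 2]].
Modal coordinates z(0) = V^{-1} x(0): 2·1 + 0·(-1) + (-1)·2 = 0; 1·1 + 0·(-1) + 0·2 = 1; 0·1 + (-1)·(-1) + 2·2 = 5; so z(0) = [0, 1, 5]^T.
x_1(t) = Σ_i (v_i)_1 · z_i(0) · e^{λ_i t} (row 1 of V times the modal terms).
x_1(1.5) = 0·0·e^{-5·1.5} + 1·1·e^{-3·1.5} + 0·5·e^{-1·1.5} = 0·0.000553 + 1·0.011109 + 0·0.223130 = 0.0111.

0.0111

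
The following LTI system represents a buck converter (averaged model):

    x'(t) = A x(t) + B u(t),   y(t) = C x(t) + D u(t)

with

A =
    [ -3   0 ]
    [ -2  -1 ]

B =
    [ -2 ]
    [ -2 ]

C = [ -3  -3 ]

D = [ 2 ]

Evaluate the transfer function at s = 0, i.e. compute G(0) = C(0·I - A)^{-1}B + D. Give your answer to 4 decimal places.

6.0000

G(0) = C(-A)^{-1}B + D = -C A^{-1} B + D.
det A = 3, so A^{-1} = (1/3)·adj(A) = [[-1/3, 0], [2/3, -1]]
A^{-1} B = [2/3, 2/3]^T
C A^{-1} B = -4
G(0) = D - C A^{-1} B = 2 - (-4) = 6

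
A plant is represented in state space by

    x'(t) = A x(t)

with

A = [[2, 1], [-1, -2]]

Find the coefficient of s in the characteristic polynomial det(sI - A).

For a 2×2 matrix, det(sI - A) = s^2 - (tr A)s + det A.
tr A = 0, det A = -3.
So p(s) = s^2 - 3.
The coefficient of s is 0.

0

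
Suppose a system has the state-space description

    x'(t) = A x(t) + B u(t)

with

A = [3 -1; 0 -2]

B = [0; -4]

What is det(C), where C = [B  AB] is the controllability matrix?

16

AB = [[4], [8]]
Controllability matrix C = [B  AB] = [[0, 4], [-4, 8]]
det(C) = 0·8 - 4·(-4) = 0 - (-16) = 16
Since det(C) ≠ 0, rank(C) = 2 and the system is completely controllable.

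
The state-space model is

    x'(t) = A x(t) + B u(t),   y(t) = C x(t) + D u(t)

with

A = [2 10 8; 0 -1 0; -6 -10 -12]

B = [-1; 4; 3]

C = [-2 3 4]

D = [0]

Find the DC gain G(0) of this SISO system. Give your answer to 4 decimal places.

G(0) = C(-A)^{-1}B + D = -C A^{-1} B + D.
det A = -24, so A^{-1} = (1/-24)·adj(A) = [[-1/2, -5/3, -1/3], [0, -1, 0], [1/4, 5/3, 1/12]]
A^{-1} B = [-43/6, -4, 20/3]^T
C A^{-1} B = 29
G(0) = D - C A^{-1} B = 0 - (29) = -29

-29.0000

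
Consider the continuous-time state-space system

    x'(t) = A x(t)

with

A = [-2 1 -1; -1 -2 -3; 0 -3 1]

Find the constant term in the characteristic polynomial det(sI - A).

Expand det(sI - A) for the 3×3 matrix.
p(s) = s^3 + 3s^2 - 8s - 20.
(Check: constant term = det(-A) = (-1)^3 det A = -20; coefficient of s^2 = -tr A = 3.)
The constant term is -20.

-20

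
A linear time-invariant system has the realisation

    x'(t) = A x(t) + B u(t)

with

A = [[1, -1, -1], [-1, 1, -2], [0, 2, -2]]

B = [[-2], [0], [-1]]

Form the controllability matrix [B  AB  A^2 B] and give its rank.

AB = [[-1], [4], [2]]
A^2B = [[-7], [1], [4]]
Controllability matrix C = [B  AB  A^2B] = [[-2, -1, -7], [0, 4, 1], [-1, 2, 4]]
det(C) = (-2)·(4·4 - 1·2) - (-1)·(0·4 - 1·(-1)) + (-7)·(0·2 - 4·(-1)) = (-2)·14 - (-1)·1 + (-7)·4 = -55 ≠ 0, so rank(C) = 3.
rank(C) = 3 = n, so the pair (A, B) is completely controllable.

3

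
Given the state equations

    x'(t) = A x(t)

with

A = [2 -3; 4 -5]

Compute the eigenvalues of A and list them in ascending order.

-2, -1

det(sI - A) = s^2 - (tr A)s + det A, with tr A = 2 + (-5) = -3 and det A = 2·(-5) - (-3)·4 = -10 - (-12) = 2.
So p(s) = det(sI - A) = s^2 + 3s + 2.
Factor s^2 + 3s + 2: two numbers with sum -3 and product 2 are -1 and -2, so s^2 + 3s + 2 = (s + 1)(s + 2).
Hence p(s) = (s + 1) (s + 2), with roots -2, -1.
All eigenvalues have negative real part, so the system is asymptotically stable.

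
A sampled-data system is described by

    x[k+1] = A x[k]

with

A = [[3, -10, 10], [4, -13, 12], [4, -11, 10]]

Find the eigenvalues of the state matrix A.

det(zI - A) = z^3 - (tr A)z^2 + (M11 + M22 + M33)z - det A, where Mii is the 2×2 principal minor of A obtained by deleting row i and column i.
tr A = 3 + (-13) + 10 = 0; M11 = (-13)·10 - 12·(-11) = -130 - (-132) = 2; M22 = 3·10 - 10·4 = 30 - 40 = -10; M33 = 3·(-13) - (-10)·4 = -39 - (-40) = 1; sum of minors = -7.
det A = 3·((-13)·10 - 12·(-11)) - (-10)·(4·10 - 12·4) + 10·(4·(-11) - (-13)·4) = 3·2 - (-10)·(-8) + 10·8 = 6.
So p(z) = det(zI - A) = z^3 - 7z - 6.
Rational-root test: any integer root divides -6. Testing small divisors, z = -1 works: p(-1) = -1 + 0 + 7 + (-6) = 0, so (z + 1) is a factor.
Dividing, p(z) = (z + 1)(z^2 - z - 6).
Factor z^2 - z - 6: two numbers with sum 1 and product -6 are 3 and -2, so z^2 - z - 6 = (z - 3)(z + 2).
Hence p(z) = (z - 3) (z + 1) (z + 2), with roots -2, -1, 3.

-2, -1, 3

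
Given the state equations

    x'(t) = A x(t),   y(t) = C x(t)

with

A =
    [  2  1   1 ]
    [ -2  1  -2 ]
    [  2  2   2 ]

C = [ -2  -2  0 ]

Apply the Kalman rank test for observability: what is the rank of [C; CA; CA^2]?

CA = [[0, -4, 2]]
CA^2 = [[12, 0, 12]]
Observability matrix O = [C; CA; CA^2] = [[-2, -2, 0], [0, -4, 2], [12, 0, 12]]
det(O) = (-2)·((-4)·12 - 2·0) - (-2)·(0·12 - 2·12) + 0·(0·0 - (-4)·12) = (-2)·(-48) - (-2)·(-24) + 0·48 = 48 ≠ 0, so rank(O) = 3.
rank(O) = 3 = n, so the pair (A, C) is completely observable.

3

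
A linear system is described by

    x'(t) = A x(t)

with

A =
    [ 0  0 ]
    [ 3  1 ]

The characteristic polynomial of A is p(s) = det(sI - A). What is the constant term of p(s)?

0

For a 2×2 matrix, det(sI - A) = s^2 - (tr A)s + det A.
tr A = 1, det A = 0.
So p(s) = s^2 - s.
The constant term is 0.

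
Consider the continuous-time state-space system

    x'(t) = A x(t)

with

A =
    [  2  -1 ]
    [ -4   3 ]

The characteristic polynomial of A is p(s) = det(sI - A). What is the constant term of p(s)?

2

For a 2×2 matrix, det(sI - A) = s^2 - (tr A)s + det A.
tr A = 5, det A = 2.
So p(s) = s^2 - 5s + 2.
The constant term is 2.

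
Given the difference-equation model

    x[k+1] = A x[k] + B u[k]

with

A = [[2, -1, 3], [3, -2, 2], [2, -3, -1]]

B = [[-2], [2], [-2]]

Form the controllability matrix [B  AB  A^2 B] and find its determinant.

2656

AB = [[-12], [-14], [-8]]
A^2B = [[-34], [-24], [26]]
Controllability matrix C = [B  AB  A^2B] = [[-2, -12, -34], [2, -14, -24], [-2, -8, 26]]
Expanding along the first row, det(C) = (-2)·((-14)·26 - (-24)·(-8)) - (-12)·(2·26 - (-24)·(-2)) + (-34)·(2·(-8) - (-14)·(-2)) = (-2)·(-556) - (-12)·4 + (-34)·(-44) = 2656
Since det(C) ≠ 0, rank(C) = 3 and the system is completely controllable.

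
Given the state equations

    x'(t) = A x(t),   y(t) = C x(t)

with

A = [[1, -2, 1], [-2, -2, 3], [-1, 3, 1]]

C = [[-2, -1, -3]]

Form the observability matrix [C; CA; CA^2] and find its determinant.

CA = [[3, -3, -8]]
CA^2 = [[17, -24, -14]]
Observability matrix O = [C; CA; CA^2] = [[-2, -1, -3], [3, -3, -8], [17, -24, -14]]
Expanding along the first row, det(O) = (-2)·((-3)·(-14) - (-8)·(-24)) - (-1)·(3·(-14) - (-8)·17) + (-3)·(3·(-24) - (-3)·17) = (-2)·(-150) - (-1)·94 + (-3)·(-21) = 457
Since det(O) ≠ 0, rank(O) = 3 and the system is completely observable.

457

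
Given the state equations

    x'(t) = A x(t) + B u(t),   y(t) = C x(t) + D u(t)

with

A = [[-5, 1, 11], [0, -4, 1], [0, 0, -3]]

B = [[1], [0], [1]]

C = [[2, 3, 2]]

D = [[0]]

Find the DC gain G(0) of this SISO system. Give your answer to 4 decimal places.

2.8167

G(0) = C(-A)^{-1}B + D = -C A^{-1} B + D.
det A = -60, so A^{-1} = (1/-60)·adj(A) = [[-1/5, -1/20, -3/4], [0, -1/4, -1/12], [0, 0, -1/3]]
A^{-1} B = [-19/20, -1/12, -1/3]^T
C A^{-1} B = -169/60
G(0) = D - C A^{-1} B = 0 - (-169/60) = 169/60 ≈ 2.8167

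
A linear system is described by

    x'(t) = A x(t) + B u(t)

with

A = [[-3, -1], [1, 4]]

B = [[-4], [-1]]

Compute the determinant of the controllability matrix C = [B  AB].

45

AB = [[13], [-8]]
Controllability matrix C = [B  AB] = [[-4, 13], [-1, -8]]
det(C) = (-4)·(-8) - 13·(-1) = 32 - (-13) = 45
Since det(C) ≠ 0, rank(C) = 2 and the system is completely controllable.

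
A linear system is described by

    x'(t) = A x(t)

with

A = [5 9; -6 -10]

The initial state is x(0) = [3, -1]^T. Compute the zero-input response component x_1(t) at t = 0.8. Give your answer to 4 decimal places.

det(sI - A) = s^2 - (tr A)s + det A, with tr A = 5 + (-10) = -5 and det A = 5·(-10) - 9·(-6) = -50 - (-54) = 4.
So p(s) = det(sI - A) = s^2 + 5s + 4.
Factor s^2 + 5s + 4: two numbers with sum -5 and product 4 are -1 and -4, so s^2 + 5s + 4 = (s + 1)(s + 4).
Hence p(s) = (s + 1) (s + 4), with roots -4, -1.
The eigenvalues -4, -1 are distinct and real, so A is diagonalisable and x(t) = e^{At} x(0) = V diag(e^{λ_i t}) V^{-1} x(0), where the columns of V are the eigenvectors.
λ = -4: A - (-4)I = [[9, 9], [-6, -6]]. Row 1 gives 9·v1 + 9·v2 = 0, so take v_1 = [-1, 1]^T.
λ = -1: A - (-1)I = [[6, 9], [-6, -9]]. Row 1 gives 6·v1 + 9·v2 = 0, so take v_2 = [-3, 2]^T.
V = [v_1 v_2] = [[-1, -3], [1, 2]] has det V = 1, so V^{-1} = adj(V)/det V = [[2, 3], [-1, -1]].
Modal coordinates z(0) = V^{-1} x(0): 2·3 + 3·(-1) = 3; (-1)·3 + (-1)·(-1) = -2; so z(0) = [3, -2]^T.
x_1(t) = Σ_i (v_i)_1 · z_i(0) · e^{λ_i t} (row 1 of V times the modal terms).
x_1(0.8) = (-1)·3·e^{-4·0.8} + (-3)·(-2)·e^{-1·0.8} = (-3)·0.040762 + 6·0.449329 = 2.5737.

2.5737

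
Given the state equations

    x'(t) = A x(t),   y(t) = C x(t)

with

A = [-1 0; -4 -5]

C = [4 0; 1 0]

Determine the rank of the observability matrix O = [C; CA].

1

CA = [[-4, 0], [-1, 0]]
Observability matrix O = [C; CA] = [[4, 0], [1, 0], [-4, 0], [-1, 0]]
Every row of O is a scalar multiple of row 1 = [4, 0] (multipliers 1, 1/4, -1, -1/4), so the rows span a one-dimensional space.
O ≠ 0, hence rank(O) = 1.
rank(O) = 1 < n = 2, so the pair (A, C) is not completely observable.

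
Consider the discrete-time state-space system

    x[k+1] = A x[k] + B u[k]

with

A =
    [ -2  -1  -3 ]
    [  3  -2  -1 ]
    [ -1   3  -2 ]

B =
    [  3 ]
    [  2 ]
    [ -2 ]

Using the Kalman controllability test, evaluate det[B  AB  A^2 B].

AB = [[-2], [7], [7]]
A^2B = [[-24], [-27], [9]]
Controllability matrix C = [B  AB  A^2B] = [[3, -2, -24], [2, 7, -27], [-2, 7, 9]]
Expanding along the first row, det(C) = 3·(7·9 - (-27)·7) - (-2)·(2·9 - (-27)·(-2)) + (-24)·(2·7 - 7·(-2)) = 3·252 - (-2)·(-36) + (-24)·28 = 12
Since det(C) ≠ 0, rank(C) = 3 and the system is completely controllable.

12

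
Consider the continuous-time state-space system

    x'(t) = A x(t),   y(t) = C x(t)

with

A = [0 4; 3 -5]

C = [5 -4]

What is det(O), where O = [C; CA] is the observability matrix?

152

CA = [[-12, 40]]
Observability matrix O = [C; CA] = [[5, -4], [-12, 40]]
det(O) = 5·40 - (-4)·(-12) = 200 - 48 = 152
Since det(O) ≠ 0, rank(O) = 2 and the system is completely observable.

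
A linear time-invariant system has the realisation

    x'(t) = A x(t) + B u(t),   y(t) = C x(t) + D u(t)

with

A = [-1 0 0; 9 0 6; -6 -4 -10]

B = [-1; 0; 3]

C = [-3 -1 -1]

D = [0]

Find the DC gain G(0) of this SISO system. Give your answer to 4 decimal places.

G(0) = C(-A)^{-1}B + D = -C A^{-1} B + D.
det A = -24, so A^{-1} = (1/-24)·adj(A) = [[-1, 0, 0], [-9/4, -5/12, -1/4], [3/2, 1/6, 0]]
A^{-1} B = [1, 3/2, -3/2]^T
C A^{-1} B = -3
G(0) = D - C A^{-1} B = 0 - (-3) = 3

3.0000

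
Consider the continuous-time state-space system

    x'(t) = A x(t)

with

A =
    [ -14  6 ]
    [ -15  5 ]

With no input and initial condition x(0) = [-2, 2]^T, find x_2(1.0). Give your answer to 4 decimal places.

0.5924

det(sI - A) = s^2 - (tr A)s + det A, with tr A = (-14) + 5 = -9 and det A = (-14)·5 - 6·(-15) = -70 - (-90) = 20.
So p(s) = det(sI - A) = s^2 + 9s + 20.
Factor s^2 + 9s + 20: two numbers with sum -9 and product 20 are -4 and -5, so s^2 + 9s + 20 = (s + 4)(s + 5).
Hence p(s) = (s + 4) (s + 5), with roots -5, -4.
The eigenvalues -5, -4 are distinct and real, so A is diagonalisable and x(t) = e^{At} x(0) = V diag(e^{λ_i t}) V^{-1} x(0), where the columns of V are the eigenvectors.
λ = -5: A - (-5)I = [[-9, 6], [-15, 10]]. Row 1 gives (-9)·v1 + 6·v2 = 0, so take v_1 = [-2, -3]^T.
λ = -4: A - (-4)I = [[-10, 6], [-15, 9]]. Row 1 gives (-10)·v1 + 6·v2 = 0, so take v_2 = [3, 5]^T.
V = [v_1 v_2] = [[-2, 3], [-3, 5]] has det V = -1, so V^{-1} = adj(V)/det V = [[-5, 3], [-3, 2]].
Modal coordinates z(0) = V^{-1} x(0): (-5)·(-2) + 3·2 = 16; (-3)·(-2) + 2·2 = 10; so z(0) = [16, 10]^T.
x_2(t) = Σ_i (v_i)_2 · z_i(0) · e^{λ_i t} (row 2 of V times the modal terms).
x_2(1.0) = (-3)·16·e^{-5·1.0} + 5·10·e^{-4·1.0} = (-48)·0.006738 + 50·0.018316 = 0.5924.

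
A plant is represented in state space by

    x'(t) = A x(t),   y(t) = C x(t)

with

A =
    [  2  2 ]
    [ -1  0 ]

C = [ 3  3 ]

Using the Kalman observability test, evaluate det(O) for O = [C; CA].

9

CA = [[3, 6]]
Observability matrix O = [C; CA] = [[3, 3], [3, 6]]
det(O) = 3·6 - 3·3 = 18 - 9 = 9
Since det(O) ≠ 0, rank(O) = 2 and the system is completely observable.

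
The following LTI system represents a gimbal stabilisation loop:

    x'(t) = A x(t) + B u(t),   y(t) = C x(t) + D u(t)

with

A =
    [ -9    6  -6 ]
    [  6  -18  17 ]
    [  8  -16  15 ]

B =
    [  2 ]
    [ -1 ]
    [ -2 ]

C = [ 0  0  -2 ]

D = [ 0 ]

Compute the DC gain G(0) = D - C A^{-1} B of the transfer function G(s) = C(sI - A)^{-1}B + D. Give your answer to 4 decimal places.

4.0000

G(0) = C(-A)^{-1}B + D = -C A^{-1} B + D.
det A = -30, so A^{-1} = (1/-30)·adj(A) = [[-1/15, -1/5, 1/5], [-23/15, 29/10, -39/10], [-8/5, 16/5, -21/5]]
A^{-1} B = [-1/3, 11/6, 2]^T
C A^{-1} B = -4
G(0) = D - C A^{-1} B = 0 - (-4) = 4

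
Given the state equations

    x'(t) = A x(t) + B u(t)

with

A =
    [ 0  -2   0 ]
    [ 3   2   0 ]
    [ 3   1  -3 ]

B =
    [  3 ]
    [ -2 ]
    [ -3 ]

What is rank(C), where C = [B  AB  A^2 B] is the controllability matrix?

3

AB = [[4], [5], [16]]
A^2B = [[-10], [22], [-31]]
Controllability matrix C = [B  AB  A^2B] = [[3, 4, -10], [-2, 5, 22], [-3, 16, -31]]
det(C) = 3·(5·(-31) - 22·16) - 4·((-2)·(-31) - 22·(-3)) + (-10)·((-2)·16 - 5·(-3)) = 3·(-507) - 4·128 + (-10)·(-17) = -1863 ≠ 0, so rank(C) = 3.
rank(C) = 3 = n, so the pair (A, B) is completely controllable.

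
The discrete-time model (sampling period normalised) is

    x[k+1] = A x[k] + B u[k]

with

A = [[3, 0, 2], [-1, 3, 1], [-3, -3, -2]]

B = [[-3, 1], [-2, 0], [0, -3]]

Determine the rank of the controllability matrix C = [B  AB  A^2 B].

AB = [[-9, -3], [-3, -4], [15, 3]]
A^2B = [[3, -3], [15, -6], [6, 15]]
Controllability matrix C = [B  AB  A^2B] = [[-3, 1, -9, -3, 3, -3], [-2, 0, -3, -4, 15, -6], [0, -3, 15, 3, 6, 15]]
Take the 3×3 submatrix of C formed by columns 1, 2, 3: [[-3, 1, -9], [-2, 0, -3], [0, -3, 15]]. Its determinant is (-3)·(0·15 - (-3)·(-3)) - 1·((-2)·15 - (-3)·0) + (-9)·((-2)·(-3) - 0·0) = (-3)·(-9) - 1·(-30) + (-9)·6 = 3 ≠ 0.
So rank(C) ≥ 3; since C has 3 rows, rank(C) = 3.
rank(C) = 3 = n, so the pair (A, B) is completely controllable.

3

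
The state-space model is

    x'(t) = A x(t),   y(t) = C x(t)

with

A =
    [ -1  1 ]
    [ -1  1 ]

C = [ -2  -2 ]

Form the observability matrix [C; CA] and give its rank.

2

CA = [[4, -4]]
Observability matrix O = [C; CA] = [[-2, -2], [4, -4]]
det(O) = (-2)·(-4) - (-2)·4 = 8 - (-8) = 16 ≠ 0, so rank(O) = 2.
rank(O) = 2 = n, so the pair (A, C) is completely observable.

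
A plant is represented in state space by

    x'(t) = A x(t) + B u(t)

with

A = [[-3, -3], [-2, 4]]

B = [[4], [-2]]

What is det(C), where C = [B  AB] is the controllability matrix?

AB = [[-6], [-16]]
Controllability matrix C = [B  AB] = [[4, -6], [-2, -16]]
det(C) = 4·(-16) - (-6)·(-2) = -64 - 12 = -76
Since det(C) ≠ 0, rank(C) = 2 and the system is completely controllable.

-76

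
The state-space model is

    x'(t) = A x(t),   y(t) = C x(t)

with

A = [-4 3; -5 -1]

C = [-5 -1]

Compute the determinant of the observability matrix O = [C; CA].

CA = [[25, -14]]
Observability matrix O = [C; CA] = [[-5, -1], [25, -14]]
det(O) = (-5)·(-14) - (-1)·25 = 70 - (-25) = 95
Since det(O) ≠ 0, rank(O) = 2 and the system is completely observable.

95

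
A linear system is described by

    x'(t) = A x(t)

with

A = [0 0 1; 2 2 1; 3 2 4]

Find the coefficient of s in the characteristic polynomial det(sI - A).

3

Expand det(sI - A) for the 3×3 matrix.
p(s) = s^3 - 6s^2 + 3s + 2.
(Check: constant term = det(-A) = (-1)^3 det A = 2; coefficient of s^2 = -tr A = -6.)
The coefficient of s is 3.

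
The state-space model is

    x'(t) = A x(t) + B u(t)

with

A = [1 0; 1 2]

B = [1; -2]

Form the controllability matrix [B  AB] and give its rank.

AB = [[1], [-3]]
Controllability matrix C = [B  AB] = [[1, 1], [-2, -3]]
det(C) = 1·(-3) - 1·(-2) = -3 - (-2) = -1 ≠ 0, so rank(C) = 2.
rank(C) = 2 = n, so the pair (A, B) is completely controllable.

2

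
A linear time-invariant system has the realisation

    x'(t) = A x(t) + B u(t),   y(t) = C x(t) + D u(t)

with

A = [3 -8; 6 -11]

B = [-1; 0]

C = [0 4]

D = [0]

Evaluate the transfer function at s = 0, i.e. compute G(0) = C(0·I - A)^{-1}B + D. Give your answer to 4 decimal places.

-1.6000

G(0) = C(-A)^{-1}B + D = -C A^{-1} B + D.
det A = 15, so A^{-1} = (1/15)·adj(A) = [[-11/15, 8/15], [-2/5, 1/5]]
A^{-1} B = [11/15, 2/5]^T
C A^{-1} B = 8/5
G(0) = D - C A^{-1} B = 0 - (8/5) = -8/5 ≈ -1.6000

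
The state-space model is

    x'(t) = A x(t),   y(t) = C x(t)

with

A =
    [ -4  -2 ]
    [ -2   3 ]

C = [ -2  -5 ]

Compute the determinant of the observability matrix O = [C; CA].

CA = [[18, -11]]
Observability matrix O = [C; CA] = [[-2, -5], [18, -11]]
det(O) = (-2)·(-11) - (-5)·18 = 22 - (-90) = 112
Since det(O) ≠ 0, rank(O) = 2 and the system is completely observable.

112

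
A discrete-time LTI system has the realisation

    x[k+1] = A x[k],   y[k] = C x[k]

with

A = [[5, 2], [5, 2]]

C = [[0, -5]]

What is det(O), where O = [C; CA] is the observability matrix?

CA = [[-25, -10]]
Observability matrix O = [C; CA] = [[0, -5], [-25, -10]]
det(O) = 0·(-10) - (-5)·(-25) = 0 - 125 = -125
Since det(O) ≠ 0, rank(O) = 2 and the system is completely observable.

-125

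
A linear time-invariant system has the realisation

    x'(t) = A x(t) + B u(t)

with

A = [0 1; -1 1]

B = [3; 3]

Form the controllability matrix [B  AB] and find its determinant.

AB = [[3], [0]]
Controllability matrix C = [B  AB] = [[3, 3], [3, 0]]
det(C) = 3·0 - 3·3 = 0 - 9 = -9
Since det(C) ≠ 0, rank(C) = 2 and the system is completely controllable.

-9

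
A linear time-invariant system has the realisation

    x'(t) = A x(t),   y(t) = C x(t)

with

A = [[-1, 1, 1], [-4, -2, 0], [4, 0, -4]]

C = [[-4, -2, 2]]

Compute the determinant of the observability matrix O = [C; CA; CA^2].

CA = [[20, 0, -12]]
CA^2 = [[-68, 20, 68]]
Observability matrix O = [C; CA; CA^2] = [[-4, -2, 2], [20, 0, -12], [-68, 20, 68]]
Expanding along the first row, det(O) = (-4)·(0·68 - (-12)·20) - (-2)·(20·68 - (-12)·(-68)) + 2·(20·20 - 0·(-68)) = (-4)·240 - (-2)·544 + 2·400 = 928
Since det(O) ≠ 0, rank(O) = 3 and the system is completely observable.

928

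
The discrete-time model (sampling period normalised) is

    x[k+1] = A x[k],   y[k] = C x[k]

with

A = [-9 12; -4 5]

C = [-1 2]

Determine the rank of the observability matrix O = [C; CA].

1

CA = [[1, -2]]
Observability matrix O = [C; CA] = [[-1, 2], [1, -2]]
Every row of O is a scalar multiple of row 1 = [-1, 2] (multipliers 1, -1), so the rows span a one-dimensional space.
O ≠ 0, hence rank(O) = 1.
rank(O) = 1 < n = 2, so the pair (A, C) is not completely observable.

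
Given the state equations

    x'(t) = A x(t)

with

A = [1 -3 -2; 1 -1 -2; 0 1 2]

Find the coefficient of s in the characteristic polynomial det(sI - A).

Expand det(sI - A) for the 3×3 matrix.
p(s) = s^3 - 2s^2 + 4s - 4.
(Check: constant term = det(-A) = (-1)^3 det A = -4; coefficient of s^2 = -tr A = -2.)
The coefficient of s is 4.

4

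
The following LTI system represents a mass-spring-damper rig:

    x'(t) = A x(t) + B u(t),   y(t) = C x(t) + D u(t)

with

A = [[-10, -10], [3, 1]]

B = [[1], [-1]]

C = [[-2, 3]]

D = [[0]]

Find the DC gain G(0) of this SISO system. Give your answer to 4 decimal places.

-1.9500

G(0) = C(-A)^{-1}B + D = -C A^{-1} B + D.
det A = 20, so A^{-1} = (1/20)·adj(A) = [[1/20, 1/2], [-3/20, -1/2]]
A^{-1} B = [-9/20, 7/20]^T
C A^{-1} B = 39/20
G(0) = D - C A^{-1} B = 0 - (39/20) = -39/20 ≈ -1.9500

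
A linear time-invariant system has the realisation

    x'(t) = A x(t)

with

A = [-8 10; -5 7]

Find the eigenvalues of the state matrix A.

-3, 2

det(sI - A) = s^2 - (tr A)s + det A, with tr A = (-8) + 7 = -1 and det A = (-8)·7 - 10·(-5) = -56 - (-50) = -6.
So p(s) = det(sI - A) = s^2 + s - 6.
Factor s^2 + s - 6: two numbers with sum -1 and product -6 are 2 and -3, so s^2 + s - 6 = (s - 2)(s + 3).
Hence p(s) = (s - 2) (s + 3), with roots -3, 2.
At least one eigenvalue has non-negative real part, so the system is not asymptotically stable.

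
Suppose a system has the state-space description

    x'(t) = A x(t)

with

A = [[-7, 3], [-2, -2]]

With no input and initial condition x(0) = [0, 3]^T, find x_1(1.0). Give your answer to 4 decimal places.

det(sI - A) = s^2 - (tr A)s + det A, with tr A = (-7) + (-2) = -9 and det A = (-7)·(-2) - 3·(-2) = 14 - (-6) = 20.
So p(s) = det(sI - A) = s^2 + 9s + 20.
Factor s^2 + 9s + 20: two numbers with sum -9 and product 20 are -4 and -5, so s^2 + 9s + 20 = (s + 4)(s + 5).
Hence p(s) = (s + 4) (s + 5), with roots -5, -4.
The eigenvalues -5, -4 are distinct and real, so A is diagonalisable and x(t) = e^{At} x(0) = V diag(e^{λ_i t}) V^{-1} x(0), where the columns of V are the eigenvectors.
λ = -5: A - (-5)I = [[-2, 3], [-2, 3]]. Row 1 gives (-2)·v1 + 3·v2 = 0, so take v_1 = [-3, -2]^T.
λ = -4: A - (-4)I = [[-3, 3], [-2, 2]]. Row 1 gives (-3)·v1 + 3·v2 = 0, so take v_2 = [-1, -1]^T.
V = [v_1 v_2] = [[-3, -1], [-2, -1]] has det V = 1, so V^{-1} = adj(V)/det V = [[-1, 1], [2, -3]].
Modal coordinates z(0) = V^{-1} x(0): (-1)·0 + 1·3 = 3; 2·0 + (-3)·3 = -9; so z(0) = [3, -9]^T.
x_1(t) = Σ_i (v_i)_1 · z_i(0) · e^{λ_i t} (row 1 of V times the modal terms).
x_1(1.0) = (-3)·3·e^{-5·1.0} + (-1)·(-9)·e^{-4·1.0} = (-9)·0.006738 + 9·0.018316 = 0.1042.

0.1042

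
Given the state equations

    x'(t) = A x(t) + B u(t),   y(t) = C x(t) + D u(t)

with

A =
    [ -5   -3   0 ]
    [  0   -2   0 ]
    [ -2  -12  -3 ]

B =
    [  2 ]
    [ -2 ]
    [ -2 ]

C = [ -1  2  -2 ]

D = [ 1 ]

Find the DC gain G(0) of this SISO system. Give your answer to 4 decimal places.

-7.3333

G(0) = C(-A)^{-1}B + D = -C A^{-1} B + D.
det A = -30, so A^{-1} = (1/-30)·adj(A) = [[-1/5, 3/10, 0], [0, -1/2, 0], [2/15, 9/5, -1/3]]
A^{-1} B = [-1, 1, -8/3]^T
C A^{-1} B = 25/3
G(0) = D - C A^{-1} B = 1 - (25/3) = -22/3 ≈ -7.3333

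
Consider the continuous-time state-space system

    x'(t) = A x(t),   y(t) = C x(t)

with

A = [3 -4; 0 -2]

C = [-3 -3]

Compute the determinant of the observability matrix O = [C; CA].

CA = [[-9, 18]]
Observability matrix O = [C; CA] = [[-3, -3], [-9, 18]]
det(O) = (-3)·18 - (-3)·(-9) = -54 - 27 = -81
Since det(O) ≠ 0, rank(O) = 2 and the system is completely observable.

-81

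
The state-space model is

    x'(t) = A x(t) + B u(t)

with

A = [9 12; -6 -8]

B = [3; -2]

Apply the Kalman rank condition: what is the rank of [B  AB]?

1

AB = [[3], [-2]]
Controllability matrix C = [B  AB] = [[3, 3], [-2, -2]]
Every column of C is a scalar multiple of column 1 = [3, -2] (multipliers 1, 1), so the columns span a one-dimensional space.
C ≠ 0, hence rank(C) = 1.
rank(C) = 1 < n = 2, so the pair (A, B) is not completely controllable.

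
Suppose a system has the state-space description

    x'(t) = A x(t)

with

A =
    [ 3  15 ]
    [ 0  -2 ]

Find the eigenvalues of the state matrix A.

-2, 3

det(sI - A) = s^2 - (tr A)s + det A, with tr A = 3 + (-2) = 1 and det A = 3·(-2) - 15·0 = -6 - 0 = -6.
So p(s) = det(sI - A) = s^2 - s - 6.
Factor s^2 - s - 6: two numbers with sum 1 and product -6 are 3 and -2, so s^2 - s - 6 = (s - 3)(s + 2).
Hence p(s) = (s - 3) (s + 2), with roots -2, 3.
At least one eigenvalue has non-negative real part, so the system is not asymptotically stable.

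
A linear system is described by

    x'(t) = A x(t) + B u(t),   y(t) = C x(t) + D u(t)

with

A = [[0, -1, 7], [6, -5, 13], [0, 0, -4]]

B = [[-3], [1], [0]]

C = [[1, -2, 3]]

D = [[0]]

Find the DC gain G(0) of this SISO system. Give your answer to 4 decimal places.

G(0) = C(-A)^{-1}B + D = -C A^{-1} B + D.
det A = -24, so A^{-1} = (1/-24)·adj(A) = [[-5/6, 1/6, -11/12], [-1, 0, -7/4], [0, 0, -1/4]]
A^{-1} B = [8/3, 3, 0]^T
C A^{-1} B = -10/3
G(0) = D - C A^{-1} B = 0 - (-10/3) = 10/3 ≈ 3.3333

3.3333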